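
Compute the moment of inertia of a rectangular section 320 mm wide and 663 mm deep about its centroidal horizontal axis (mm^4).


I = b * h^3 / 12
= 320 * 663^3 / 12
= 320 * 291434247 / 12
= 7771579920.0 mm^4

7771579920.0 mm^4


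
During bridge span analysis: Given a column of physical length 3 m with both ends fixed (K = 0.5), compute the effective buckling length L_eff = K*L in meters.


L_eff = K * L
= 0.5 * 3
= 1.5 m

1.5 m


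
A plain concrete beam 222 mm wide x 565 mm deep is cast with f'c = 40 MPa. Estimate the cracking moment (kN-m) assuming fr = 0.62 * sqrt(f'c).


fr = 0.62 * sqrt(40) = 0.62 * 6.3246 = 3.9212 MPa
I = 222 * 565^3 / 12 = 3336699312.5 mm^4
y_t = 282.5 mm
M_cr = fr * I / y_t = 3.9212 * 3336699312.5 / 282.5 N-mm
= 46.3149 kN-m

46.3149 kN-m


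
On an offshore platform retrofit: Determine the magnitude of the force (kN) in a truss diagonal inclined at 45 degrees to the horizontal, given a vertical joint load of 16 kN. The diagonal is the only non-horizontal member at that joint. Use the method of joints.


At the joint, only the diagonal has a vertical component, so vertical equilibrium gives:
F * sin(45) = 16
F = 16 / sin(45)
= 16 / 0.707107
= 22.63 kN

22.63 kN


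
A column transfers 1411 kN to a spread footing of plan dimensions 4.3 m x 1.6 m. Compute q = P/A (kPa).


A = 4.3 * 1.6 = 6.88 m^2
q = P / A = 1411 / 6.88
= 205.0872 kPa

205.0872 kPa


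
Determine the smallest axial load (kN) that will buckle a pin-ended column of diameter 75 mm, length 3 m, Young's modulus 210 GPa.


I = pi * d^4 / 64 = 1553155.55 mm^4
L = 3000.0 mm
P_cr = pi^2 * E * I / L^2
= 9.8696 * 210000.0 * 1553155.55 / 3000.0^2
= 357677.39 N = 357.6774 kN

357.6774 kN


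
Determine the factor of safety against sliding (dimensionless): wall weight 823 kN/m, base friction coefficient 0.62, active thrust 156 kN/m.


Resisting force = mu * W = 0.62 * 823 = 510.26 kN/m
FOS = Resisting / Driving = 510.26 / 156
= 3.2709 (dimensionless)

3.2709 (dimensionless)


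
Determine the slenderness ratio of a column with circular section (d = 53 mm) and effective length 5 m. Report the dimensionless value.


Radius of gyration r = d / 4 = 53 / 4 = 13.25 mm
L_eff = 5000.0 mm
Slenderness ratio = L / r = 5000.0 / 13.25 = 377.36 (dimensionless)

377.36 (dimensionless)


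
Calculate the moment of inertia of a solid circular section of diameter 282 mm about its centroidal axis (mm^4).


r = d / 2 = 282 / 2 = 141.0 mm
I = pi * r^4 / 4 = pi * 141.0^4 / 4
= 310431892.12 mm^4

310431892.12 mm^4


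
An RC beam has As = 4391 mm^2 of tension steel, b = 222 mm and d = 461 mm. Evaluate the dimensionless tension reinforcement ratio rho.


rho = As / (b * d)
= 4391 / (222 * 461)
= 4391 / 102342
= 0.042905 (dimensionless)

0.042905 (dimensionless)


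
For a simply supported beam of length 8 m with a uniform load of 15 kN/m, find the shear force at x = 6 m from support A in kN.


R_A = w * L / 2 = 15 * 8 / 2 = 60.0 kN
V(x) = R_A - w * x = 60.0 - 15 * 6
= -30.0 kN

-30.0 kN


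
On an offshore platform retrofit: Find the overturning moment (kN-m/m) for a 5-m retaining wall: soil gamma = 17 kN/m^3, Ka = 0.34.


Pa = 0.5 * Ka * gamma * H^2
= 0.5 * 0.34 * 17 * 5^2
= 72.25 kN/m
Arm = H / 3 = 5 / 3 = 1.6667 m
Mo = Pa * arm = Pa * H / 3 = 72.25 * 5 / 3 = 120.4167 kN-m/m

120.4167 kN-m/m


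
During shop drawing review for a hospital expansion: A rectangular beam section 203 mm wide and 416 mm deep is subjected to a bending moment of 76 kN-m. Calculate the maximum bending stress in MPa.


I = b * h^3 / 12 = 203 * 416^3 / 12 = 1217852757.33 mm^4
y = h / 2 = 416 / 2 = 208.0 mm
M = 76 kN-m = 76000000.0 N-mm
sigma = M * y / I = 76000000.0 * 208.0 / 1217852757.33
= 12.98 MPa

12.98 MPa


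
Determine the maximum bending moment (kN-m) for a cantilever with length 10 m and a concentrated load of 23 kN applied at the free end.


For a cantilever with a point load at the free end:
M_max = P * L = 23 * 10 = 230 kN-m

230 kN-m


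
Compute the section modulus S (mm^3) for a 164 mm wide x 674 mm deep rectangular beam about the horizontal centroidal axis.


S = b * h^2 / 6
= 164 * 674^2 / 6
= 164 * 454276 / 6
= 12416877.33 mm^3

12416877.33 mm^3


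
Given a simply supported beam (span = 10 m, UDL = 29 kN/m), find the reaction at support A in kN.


Total load = w * L = 29 * 10 = 290 kN
By symmetry, each reaction R = total / 2 = 290 / 2 = 145.0 kN

145.0 kN


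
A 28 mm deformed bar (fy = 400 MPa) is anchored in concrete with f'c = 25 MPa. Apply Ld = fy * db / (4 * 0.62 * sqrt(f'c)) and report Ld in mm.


Ld = (fy * db) / (4 * 0.62 * sqrt(f'c))
= (400 * 28) / (4 * 0.62 * sqrt(25))
= 11200 / 12.4
= 903.23 mm

903.23 mm


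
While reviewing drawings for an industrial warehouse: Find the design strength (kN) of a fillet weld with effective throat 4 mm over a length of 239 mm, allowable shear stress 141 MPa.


Strength = throat * length * allowable stress
= 4 * 239 * 141 N
= 134796 N
= 134.8 kN

134.8 kN


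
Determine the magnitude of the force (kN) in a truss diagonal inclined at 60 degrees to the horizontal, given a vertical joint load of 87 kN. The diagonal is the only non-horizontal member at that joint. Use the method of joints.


At the joint, only the diagonal has a vertical component, so vertical equilibrium gives:
F * sin(60) = 87
F = 87 / sin(60)
= 87 / 0.866025
= 100.46 kN

100.46 kN


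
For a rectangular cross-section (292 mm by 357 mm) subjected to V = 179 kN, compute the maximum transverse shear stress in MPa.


A = b * h = 292 * 357 = 104244 mm^2
V = 179 kN = 179000.0 N
tau_max = 1.5 * V / A = 1.5 * 179000.0 / 104244
= 2.5757 MPa

2.5757 MPa


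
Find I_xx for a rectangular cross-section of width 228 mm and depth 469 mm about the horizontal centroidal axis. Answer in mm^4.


I = b * h^3 / 12
= 228 * 469^3 / 12
= 228 * 103161709 / 12
= 1960072471.0 mm^4

1960072471.0 mm^4


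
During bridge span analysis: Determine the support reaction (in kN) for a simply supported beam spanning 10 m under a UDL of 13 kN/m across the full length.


Total load = w * L = 13 * 10 = 130 kN
By symmetry, each reaction R = total / 2 = 130 / 2 = 65.0 kN

65.0 kN


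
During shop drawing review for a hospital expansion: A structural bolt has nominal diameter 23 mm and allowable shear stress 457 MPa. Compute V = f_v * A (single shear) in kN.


A = pi * d^2 / 4 = pi * 23^2 / 4 = 415.4756 mm^2
V = f_v * A / 1000 = 457 * 415.4756 / 1000
= 189.8724 kN

189.8724 kN


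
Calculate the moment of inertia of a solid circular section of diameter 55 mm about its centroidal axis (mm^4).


r = d / 2 = 55 / 2 = 27.5 mm
I = pi * r^4 / 4 = pi * 27.5^4 / 4
= 449180.25 mm^4

449180.25 mm^4


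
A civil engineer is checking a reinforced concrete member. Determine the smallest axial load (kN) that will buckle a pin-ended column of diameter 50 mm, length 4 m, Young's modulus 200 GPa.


I = pi * d^4 / 64 = 306796.16 mm^4
L = 4000.0 mm
P_cr = pi^2 * E * I / L^2
= 9.8696 * 200000.0 * 306796.16 / 4000.0^2
= 37849.46 N = 37.8495 kN

37.8495 kN


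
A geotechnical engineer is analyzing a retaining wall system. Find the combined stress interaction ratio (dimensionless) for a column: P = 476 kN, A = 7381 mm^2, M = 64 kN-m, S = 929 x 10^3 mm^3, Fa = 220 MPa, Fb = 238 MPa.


f_a = P / A = 476000.0 / 7381 = 64.4899 MPa
f_b = M / S = 64000000.0 / 929000.0 = 68.8913 MPa
Ratio = f_a / Fa + f_b / Fb
= 64.4899 / 220 + 68.8913 / 238
= 0.5826 (dimensionless)

0.5826 (dimensionless)


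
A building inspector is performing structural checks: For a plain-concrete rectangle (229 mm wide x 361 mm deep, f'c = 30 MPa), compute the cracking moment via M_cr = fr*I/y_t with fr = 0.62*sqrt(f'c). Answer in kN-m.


fr = 0.62 * sqrt(30) = 0.62 * 5.4772 = 3.3959 MPa
I = 229 * 361^3 / 12 = 897792229.08 mm^4
y_t = 180.5 mm
M_cr = fr * I / y_t = 3.3959 * 897792229.08 / 180.5 N-mm
= 16.8908 kN-m

16.8908 kN-m


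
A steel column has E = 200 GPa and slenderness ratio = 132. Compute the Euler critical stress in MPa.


sigma_cr = pi^2 * E / lambda^2
= 9.8696 * 200000.0 / 132^2
= 9.8696 * 200000.0 / 17424
= 113.2875 MPa

113.2875 MPa


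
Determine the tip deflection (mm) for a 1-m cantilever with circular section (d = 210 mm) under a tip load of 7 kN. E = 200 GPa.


I = pi * d^4 / 64 = pi * 210^4 / 64 = 95465637.63 mm^4
L = 1000.0 mm, P = 7000.0 N, E = 200000.0 MPa
delta = P * L^3 / (3 * E * I)
= 7000.0 * 1000.0^3 / (3 * 200000.0 * 95465637.63)
= 0.1222 mm

0.1222 mm


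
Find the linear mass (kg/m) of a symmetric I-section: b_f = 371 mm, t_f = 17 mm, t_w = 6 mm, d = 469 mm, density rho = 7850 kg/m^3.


A_flanges = 2 * 371 * 17 = 12614 mm^2
A_web = (469 - 2 * 17) * 6 = 2610 mm^2
A_total = 12614 + 2610 = 15224 mm^2 = 0.015224 m^2
Weight = rho * A = 7850 * 0.015224 = 119.5084 kg/m

119.5084 kg/m


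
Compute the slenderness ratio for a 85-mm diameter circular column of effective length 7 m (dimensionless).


Radius of gyration r = d / 4 = 85 / 4 = 21.25 mm
L_eff = 7000.0 mm
Slenderness ratio = L / r = 7000.0 / 21.25 = 329.41 (dimensionless)

329.41 (dimensionless)


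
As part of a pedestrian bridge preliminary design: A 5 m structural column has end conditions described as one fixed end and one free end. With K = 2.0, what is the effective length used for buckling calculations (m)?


L_eff = K * L
= 2.0 * 5
= 10.0 m

10.0 m


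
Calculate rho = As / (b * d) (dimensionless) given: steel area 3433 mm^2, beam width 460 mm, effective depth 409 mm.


rho = As / (b * d)
= 3433 / (460 * 409)
= 3433 / 188140
= 0.018247 (dimensionless)

0.018247 (dimensionless)


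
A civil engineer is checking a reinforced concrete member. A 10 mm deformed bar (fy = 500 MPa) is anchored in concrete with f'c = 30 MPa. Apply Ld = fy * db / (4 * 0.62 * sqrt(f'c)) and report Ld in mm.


Ld = (fy * db) / (4 * 0.62 * sqrt(f'c))
= (500 * 10) / (4 * 0.62 * sqrt(30))
= 5000 / 13.5835
= 368.09 mm

368.09 mm


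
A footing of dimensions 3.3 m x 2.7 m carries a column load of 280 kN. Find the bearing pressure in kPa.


A = 3.3 * 2.7 = 8.91 m^2
q = P / A = 280 / 8.91
= 31.4254 kPa

31.4254 kPa


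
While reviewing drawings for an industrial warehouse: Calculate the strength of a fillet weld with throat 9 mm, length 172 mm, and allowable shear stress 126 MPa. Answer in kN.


Strength = throat * length * allowable stress
= 9 * 172 * 126 N
= 195048 N
= 195.05 kN

195.05 kN


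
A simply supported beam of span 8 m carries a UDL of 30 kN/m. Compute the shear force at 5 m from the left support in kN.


R_A = w * L / 2 = 30 * 8 / 2 = 120.0 kN
V(x) = R_A - w * x = 120.0 - 30 * 5
= -30.0 kN

-30.0 kN


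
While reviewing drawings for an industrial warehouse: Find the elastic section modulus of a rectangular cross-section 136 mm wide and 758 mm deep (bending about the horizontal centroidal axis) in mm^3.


S = b * h^2 / 6
= 136 * 758^2 / 6
= 136 * 574564 / 6
= 13023450.67 mm^3

13023450.67 mm^3


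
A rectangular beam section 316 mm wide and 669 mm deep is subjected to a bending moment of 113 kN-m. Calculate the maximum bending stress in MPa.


I = b * h^3 / 12 = 316 * 669^3 / 12 = 7884682137.0 mm^4
y = h / 2 = 669 / 2 = 334.5 mm
M = 113 kN-m = 113000000.0 N-mm
sigma = M * y / I = 113000000.0 * 334.5 / 7884682137.0
= 4.79 MPa

4.79 MPa


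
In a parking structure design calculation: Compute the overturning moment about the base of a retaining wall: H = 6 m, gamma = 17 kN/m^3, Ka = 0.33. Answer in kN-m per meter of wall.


Pa = 0.5 * Ka * gamma * H^2
= 0.5 * 0.33 * 17 * 6^2
= 100.98 kN/m
Arm = H / 3 = 6 / 3 = 2.0 m
Mo = Pa * arm = Pa * H / 3 = 100.98 * 6 / 3 = 201.96 kN-m/m

201.96 kN-m/m


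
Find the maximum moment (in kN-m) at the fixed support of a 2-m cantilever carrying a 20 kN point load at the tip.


For a cantilever with a point load at the free end:
M_max = P * L = 20 * 2 = 40 kN-m

40 kN-m


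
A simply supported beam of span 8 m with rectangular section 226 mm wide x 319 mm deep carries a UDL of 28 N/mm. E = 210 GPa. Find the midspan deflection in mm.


I = 226 * 319^3 / 12 = 611363127.83 mm^4
L = 8000.0 mm, w = 28 N/mm, E = 210000.0 MPa
delta = 5 * w * L^4 / (384 * E * I)
= 5 * 28 * 8000.0^4 / (384 * 210000.0 * 611363127.83)
= 11.6316 mm

11.6316 mm


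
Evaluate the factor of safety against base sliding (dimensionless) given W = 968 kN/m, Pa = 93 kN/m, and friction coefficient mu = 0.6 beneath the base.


Resisting force = mu * W = 0.6 * 968 = 580.8 kN/m
FOS = Resisting / Driving = 580.8 / 93
= 6.2452 (dimensionless)

6.2452 (dimensionless)


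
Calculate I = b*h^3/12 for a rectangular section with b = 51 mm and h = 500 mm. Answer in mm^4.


I = b * h^3 / 12
= 51 * 500^3 / 12
= 51 * 125000000 / 12
= 531250000.0 mm^4

531250000.0 mm^4


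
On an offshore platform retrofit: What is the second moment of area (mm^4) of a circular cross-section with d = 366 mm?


r = d / 2 = 366 / 2 = 183.0 mm
I = pi * r^4 / 4 = pi * 183.0^4 / 4
= 880834345.46 mm^4

880834345.46 mm^4


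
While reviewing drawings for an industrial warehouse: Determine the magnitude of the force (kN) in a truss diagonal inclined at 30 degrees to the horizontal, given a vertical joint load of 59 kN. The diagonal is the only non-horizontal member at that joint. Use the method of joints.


At the joint, only the diagonal has a vertical component, so vertical equilibrium gives:
F * sin(30) = 59
F = 59 / sin(30)
= 59 / 0.5
= 118.0 kN

118.0 kN


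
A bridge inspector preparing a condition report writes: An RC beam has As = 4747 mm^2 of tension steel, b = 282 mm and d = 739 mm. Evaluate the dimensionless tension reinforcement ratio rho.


rho = As / (b * d)
= 4747 / (282 * 739)
= 4747 / 208398
= 0.022779 (dimensionless)

0.022779 (dimensionless)


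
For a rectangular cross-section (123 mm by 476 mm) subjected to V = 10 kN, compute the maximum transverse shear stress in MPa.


A = b * h = 123 * 476 = 58548 mm^2
V = 10 kN = 10000.0 N
tau_max = 1.5 * V / A = 1.5 * 10000.0 / 58548
= 0.2562 MPa

0.2562 MPa


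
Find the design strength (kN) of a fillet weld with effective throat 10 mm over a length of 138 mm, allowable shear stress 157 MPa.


Strength = throat * length * allowable stress
= 10 * 138 * 157 N
= 216660 N
= 216.66 kN

216.66 kN


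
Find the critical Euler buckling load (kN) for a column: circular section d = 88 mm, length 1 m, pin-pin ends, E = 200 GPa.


I = pi * d^4 / 64 = 2943747.71 mm^4
L = 1000.0 mm
P_cr = pi^2 * E * I / L^2
= 9.8696 * 200000.0 * 2943747.71 / 1000.0^2
= 5810725.08 N = 5810.7251 kN

5810.7251 kN


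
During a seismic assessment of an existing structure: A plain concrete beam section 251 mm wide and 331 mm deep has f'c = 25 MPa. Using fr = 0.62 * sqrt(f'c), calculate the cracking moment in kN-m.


fr = 0.62 * sqrt(25) = 0.62 * 5.0 = 3.1 MPa
I = 251 * 331^3 / 12 = 758536453.42 mm^4
y_t = 165.5 mm
M_cr = fr * I / y_t = 3.1 * 758536453.42 / 165.5 N-mm
= 14.2082 kN-m

14.2082 kN-m


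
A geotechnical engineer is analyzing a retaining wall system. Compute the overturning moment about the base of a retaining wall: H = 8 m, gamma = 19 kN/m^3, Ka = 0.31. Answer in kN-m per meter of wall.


Pa = 0.5 * Ka * gamma * H^2
= 0.5 * 0.31 * 19 * 8^2
= 188.48 kN/m
Arm = H / 3 = 8 / 3 = 2.6667 m
Mo = Pa * arm = Pa * H / 3 = 188.48 * 8 / 3 = 502.6133 kN-m/m

502.6133 kN-m/m


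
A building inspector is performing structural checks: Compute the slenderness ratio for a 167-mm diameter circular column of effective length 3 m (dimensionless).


Radius of gyration r = d / 4 = 167 / 4 = 41.75 mm
L_eff = 3000.0 mm
Slenderness ratio = L / r = 3000.0 / 41.75 = 71.86 (dimensionless)

71.86 (dimensionless)


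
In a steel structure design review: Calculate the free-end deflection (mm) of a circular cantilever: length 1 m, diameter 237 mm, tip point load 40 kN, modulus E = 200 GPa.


I = pi * d^4 / 64 = pi * 237^4 / 64 = 154868568.04 mm^4
L = 1000.0 mm, P = 40000.0 N, E = 200000.0 MPa
delta = P * L^3 / (3 * E * I)
= 40000.0 * 1000.0^3 / (3 * 200000.0 * 154868568.04)
= 0.4305 mm

0.4305 mm


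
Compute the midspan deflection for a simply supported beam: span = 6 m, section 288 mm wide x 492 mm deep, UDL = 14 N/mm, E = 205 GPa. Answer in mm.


I = 288 * 492^3 / 12 = 2858291712.0 mm^4
L = 6000.0 mm, w = 14 N/mm, E = 205000.0 MPa
delta = 5 * w * L^4 / (384 * E * I)
= 5 * 14 * 6000.0^4 / (384 * 205000.0 * 2858291712.0)
= 0.4032 mm

0.4032 mm


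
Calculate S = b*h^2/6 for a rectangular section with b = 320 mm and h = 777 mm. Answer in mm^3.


S = b * h^2 / 6
= 320 * 777^2 / 6
= 320 * 603729 / 6
= 32198880.0 mm^3

32198880.0 mm^3


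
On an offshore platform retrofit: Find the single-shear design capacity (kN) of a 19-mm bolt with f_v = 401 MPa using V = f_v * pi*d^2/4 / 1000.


A = pi * d^2 / 4 = pi * 19^2 / 4 = 283.5287 mm^2
V = f_v * A / 1000 = 401 * 283.5287 / 1000
= 113.695 kN

113.695 kN


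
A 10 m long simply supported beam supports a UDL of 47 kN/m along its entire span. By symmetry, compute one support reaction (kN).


Total load = w * L = 47 * 10 = 470 kN
By symmetry, each reaction R = total / 2 = 470 / 2 = 235.0 kN

235.0 kN


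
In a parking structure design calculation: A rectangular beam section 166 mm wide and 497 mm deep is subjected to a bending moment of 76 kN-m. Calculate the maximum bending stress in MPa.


I = b * h^3 / 12 = 166 * 497^3 / 12 = 1698228043.17 mm^4
y = h / 2 = 497 / 2 = 248.5 mm
M = 76 kN-m = 76000000.0 N-mm
sigma = M * y / I = 76000000.0 * 248.5 / 1698228043.17
= 11.12 MPa

11.12 MPa


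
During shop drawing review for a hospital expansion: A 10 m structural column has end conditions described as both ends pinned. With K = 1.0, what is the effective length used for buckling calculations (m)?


L_eff = K * L
= 1.0 * 10
= 10.0 m

10.0 m


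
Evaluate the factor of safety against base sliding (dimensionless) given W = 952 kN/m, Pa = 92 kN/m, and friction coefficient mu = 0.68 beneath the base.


Resisting force = mu * W = 0.68 * 952 = 647.36 kN/m
FOS = Resisting / Driving = 647.36 / 92
= 7.0365 (dimensionless)

7.0365 (dimensionless)


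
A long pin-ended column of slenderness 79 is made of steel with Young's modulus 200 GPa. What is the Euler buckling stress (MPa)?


sigma_cr = pi^2 * E / lambda^2
= 9.8696 * 200000.0 / 79^2
= 9.8696 * 200000.0 / 6241
= 316.2828 MPa

316.2828 MPa


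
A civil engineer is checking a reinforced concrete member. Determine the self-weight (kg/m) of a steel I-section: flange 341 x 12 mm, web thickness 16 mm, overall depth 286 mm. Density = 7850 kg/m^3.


A_flanges = 2 * 341 * 12 = 8184 mm^2
A_web = (286 - 2 * 12) * 16 = 4192 mm^2
A_total = 8184 + 4192 = 12376 mm^2 = 0.012376 m^2
Weight = rho * A = 7850 * 0.012376 = 97.1516 kg/m

97.1516 kg/m


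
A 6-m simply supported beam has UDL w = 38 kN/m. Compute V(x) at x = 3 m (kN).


R_A = w * L / 2 = 38 * 6 / 2 = 114.0 kN
V(x) = R_A - w * x = 114.0 - 38 * 3
= 0.0 kN

0.0 kN


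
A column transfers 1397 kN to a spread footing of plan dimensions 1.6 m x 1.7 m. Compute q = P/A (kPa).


A = 1.6 * 1.7 = 2.72 m^2
q = P / A = 1397 / 2.72
= 513.6029 kPa

513.6029 kPa


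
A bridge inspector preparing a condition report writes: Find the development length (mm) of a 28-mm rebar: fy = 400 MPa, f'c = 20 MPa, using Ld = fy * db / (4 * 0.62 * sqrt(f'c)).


Ld = (fy * db) / (4 * 0.62 * sqrt(f'c))
= (400 * 28) / (4 * 0.62 * sqrt(20))
= 11200 / 11.0909
= 1009.84 mm

1009.84 mm


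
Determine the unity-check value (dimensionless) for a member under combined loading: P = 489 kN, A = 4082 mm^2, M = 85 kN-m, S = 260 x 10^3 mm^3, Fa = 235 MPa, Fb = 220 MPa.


f_a = P / A = 489000.0 / 4082 = 119.7942 MPa
f_b = M / S = 85000000.0 / 260000.0 = 326.9231 MPa
Ratio = f_a / Fa + f_b / Fb
= 119.7942 / 235 + 326.9231 / 220
= 1.9958 (dimensionless)

1.9958 (dimensionless)


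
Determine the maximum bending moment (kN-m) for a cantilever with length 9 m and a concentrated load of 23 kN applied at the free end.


For a cantilever with a point load at the free end:
M_max = P * L = 23 * 9 = 207 kN-m

207 kN-m


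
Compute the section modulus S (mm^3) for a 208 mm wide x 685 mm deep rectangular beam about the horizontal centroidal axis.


S = b * h^2 / 6
= 208 * 685^2 / 6
= 208 * 469225 / 6
= 16266466.67 mm^3

16266466.67 mm^3


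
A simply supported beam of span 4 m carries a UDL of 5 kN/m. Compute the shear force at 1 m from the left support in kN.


R_A = w * L / 2 = 5 * 4 / 2 = 10.0 kN
V(x) = R_A - w * x = 10.0 - 5 * 1
= 5.0 kN

5.0 kN


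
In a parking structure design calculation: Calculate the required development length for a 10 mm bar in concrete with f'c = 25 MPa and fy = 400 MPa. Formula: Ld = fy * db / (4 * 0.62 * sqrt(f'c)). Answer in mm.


Ld = (fy * db) / (4 * 0.62 * sqrt(f'c))
= (400 * 10) / (4 * 0.62 * sqrt(25))
= 4000 / 12.4
= 322.58 mm

322.58 mm


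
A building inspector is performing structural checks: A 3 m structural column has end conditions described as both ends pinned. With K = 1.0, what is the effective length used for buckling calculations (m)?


L_eff = K * L
= 1.0 * 3
= 3.0 m

3.0 m


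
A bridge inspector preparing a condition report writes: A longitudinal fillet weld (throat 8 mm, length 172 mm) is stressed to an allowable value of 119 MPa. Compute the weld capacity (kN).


Strength = throat * length * allowable stress
= 8 * 172 * 119 N
= 163744 N
= 163.74 kN

163.74 kN


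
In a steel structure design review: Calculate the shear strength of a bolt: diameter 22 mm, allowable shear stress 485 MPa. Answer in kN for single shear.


A = pi * d^2 / 4 = pi * 22^2 / 4 = 380.1327 mm^2
V = f_v * A / 1000 = 485 * 380.1327 / 1000
= 184.3644 kN

184.3644 kN


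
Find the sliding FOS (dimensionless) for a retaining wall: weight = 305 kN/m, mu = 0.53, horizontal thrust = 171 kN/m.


Resisting force = mu * W = 0.53 * 305 = 161.65 kN/m
FOS = Resisting / Driving = 161.65 / 171
= 0.9453 (dimensionless)

0.9453 (dimensionless)


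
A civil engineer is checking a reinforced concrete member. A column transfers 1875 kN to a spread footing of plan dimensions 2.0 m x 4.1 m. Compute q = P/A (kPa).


A = 2.0 * 4.1 = 8.2 m^2
q = P / A = 1875 / 8.2
= 228.6585 kPa

228.6585 kPa


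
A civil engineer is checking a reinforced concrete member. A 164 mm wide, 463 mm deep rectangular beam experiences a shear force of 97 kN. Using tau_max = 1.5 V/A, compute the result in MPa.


A = b * h = 164 * 463 = 75932 mm^2
V = 97 kN = 97000.0 N
tau_max = 1.5 * V / A = 1.5 * 97000.0 / 75932
= 1.9162 MPa

1.9162 MPa


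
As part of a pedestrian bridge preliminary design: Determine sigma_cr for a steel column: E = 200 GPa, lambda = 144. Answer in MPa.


sigma_cr = pi^2 * E / lambda^2
= 9.8696 * 200000.0 / 144^2
= 9.8696 * 200000.0 / 20736
= 95.1929 MPa

95.1929 MPa


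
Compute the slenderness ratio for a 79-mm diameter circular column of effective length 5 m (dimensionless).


Radius of gyration r = d / 4 = 79 / 4 = 19.75 mm
L_eff = 5000.0 mm
Slenderness ratio = L / r = 5000.0 / 19.75 = 253.16 (dimensionless)

253.16 (dimensionless)


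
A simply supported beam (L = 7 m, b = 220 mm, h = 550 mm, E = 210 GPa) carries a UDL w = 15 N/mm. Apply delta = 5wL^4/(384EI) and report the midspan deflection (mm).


I = 220 * 550^3 / 12 = 3050208333.33 mm^4
L = 7000.0 mm, w = 15 N/mm, E = 210000.0 MPa
delta = 5 * w * L^4 / (384 * E * I)
= 5 * 15 * 7000.0^4 / (384 * 210000.0 * 3050208333.33)
= 0.7321 mm

0.7321 mm


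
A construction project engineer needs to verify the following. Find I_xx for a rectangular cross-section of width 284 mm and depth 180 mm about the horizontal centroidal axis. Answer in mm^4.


I = b * h^3 / 12
= 284 * 180^3 / 12
= 284 * 5832000 / 12
= 138024000.0 mm^4

138024000.0 mm^4


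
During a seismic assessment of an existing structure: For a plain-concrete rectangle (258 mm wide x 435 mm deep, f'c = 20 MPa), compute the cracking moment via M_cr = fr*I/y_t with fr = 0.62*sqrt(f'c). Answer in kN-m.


fr = 0.62 * sqrt(20) = 0.62 * 4.4721 = 2.7727 MPa
I = 258 * 435^3 / 12 = 1769726812.5 mm^4
y_t = 217.5 mm
M_cr = fr * I / y_t = 2.7727 * 1769726812.5 / 217.5 N-mm
= 22.5608 kN-m

22.5608 kN-m


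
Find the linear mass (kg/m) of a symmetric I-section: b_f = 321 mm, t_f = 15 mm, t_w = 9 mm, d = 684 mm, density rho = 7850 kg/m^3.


A_flanges = 2 * 321 * 15 = 9630 mm^2
A_web = (684 - 2 * 15) * 9 = 5886 mm^2
A_total = 9630 + 5886 = 15516 mm^2 = 0.015516 m^2
Weight = rho * A = 7850 * 0.015516 = 121.8006 kg/m

121.8006 kg/m


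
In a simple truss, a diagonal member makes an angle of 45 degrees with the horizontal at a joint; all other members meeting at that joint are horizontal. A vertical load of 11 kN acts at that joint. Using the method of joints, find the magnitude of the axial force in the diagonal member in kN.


At the joint, only the diagonal has a vertical component, so vertical equilibrium gives:
F * sin(45) = 11
F = 11 / sin(45)
= 11 / 0.707107
= 15.56 kN

15.56 kN


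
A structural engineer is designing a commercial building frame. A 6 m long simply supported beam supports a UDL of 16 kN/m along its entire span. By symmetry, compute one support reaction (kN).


Total load = w * L = 16 * 6 = 96 kN
By symmetry, each reaction R = total / 2 = 96 / 2 = 48.0 kN

48.0 kN


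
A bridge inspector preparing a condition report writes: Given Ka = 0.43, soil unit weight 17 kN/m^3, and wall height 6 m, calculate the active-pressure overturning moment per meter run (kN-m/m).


Pa = 0.5 * Ka * gamma * H^2
= 0.5 * 0.43 * 17 * 6^2
= 131.58 kN/m
Arm = H / 3 = 6 / 3 = 2.0 m
Mo = Pa * arm = Pa * H / 3 = 131.58 * 6 / 3 = 263.16 kN-m/m

263.16 kN-m/m


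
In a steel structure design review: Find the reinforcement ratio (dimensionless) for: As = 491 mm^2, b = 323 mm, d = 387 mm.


rho = As / (b * d)
= 491 / (323 * 387)
= 491 / 125001
= 0.003928 (dimensionless)

0.003928 (dimensionless)


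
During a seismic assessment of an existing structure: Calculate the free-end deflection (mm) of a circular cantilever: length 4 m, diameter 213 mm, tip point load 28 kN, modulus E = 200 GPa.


I = pi * d^4 / 64 = pi * 213^4 / 64 = 101038830.91 mm^4
L = 4000.0 mm, P = 28000.0 N, E = 200000.0 MPa
delta = P * L^3 / (3 * E * I)
= 28000.0 * 4000.0^3 / (3 * 200000.0 * 101038830.91)
= 29.5596 mm

29.5596 mm


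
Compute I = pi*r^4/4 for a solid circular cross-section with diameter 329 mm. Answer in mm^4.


r = d / 2 = 329 / 2 = 164.5 mm
I = pi * r^4 / 4 = pi * 164.5^4 / 4
= 575113405.09 mm^4

575113405.09 mm^4


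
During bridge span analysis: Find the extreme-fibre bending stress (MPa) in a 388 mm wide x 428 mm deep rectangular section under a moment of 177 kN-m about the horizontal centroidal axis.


I = b * h^3 / 12 = 388 * 428^3 / 12 = 2535022314.67 mm^4
y = h / 2 = 428 / 2 = 214.0 mm
M = 177 kN-m = 177000000.0 N-mm
sigma = M * y / I = 177000000.0 * 214.0 / 2535022314.67
= 14.94 MPa

14.94 MPa


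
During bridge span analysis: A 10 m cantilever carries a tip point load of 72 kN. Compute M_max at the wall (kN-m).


For a cantilever with a point load at the free end:
M_max = P * L = 72 * 10 = 720 kN-m

720 kN-m


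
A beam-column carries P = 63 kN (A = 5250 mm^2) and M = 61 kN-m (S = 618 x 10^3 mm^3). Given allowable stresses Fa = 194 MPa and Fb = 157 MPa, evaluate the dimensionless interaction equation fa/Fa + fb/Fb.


f_a = P / A = 63000.0 / 5250 = 12.0 MPa
f_b = M / S = 61000000.0 / 618000.0 = 98.7055 MPa
Ratio = f_a / Fa + f_b / Fb
= 12.0 / 194 + 98.7055 / 157
= 0.6906 (dimensionless)

0.6906 (dimensionless)


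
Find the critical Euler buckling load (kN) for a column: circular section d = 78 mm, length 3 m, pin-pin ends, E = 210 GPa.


I = pi * d^4 / 64 = 1816972.31 mm^4
L = 3000.0 mm
P_cr = pi^2 * E * I / L^2
= 9.8696 * 210000.0 * 1816972.31 / 3000.0^2
= 418431.95 N = 418.432 kN

418.432 kN


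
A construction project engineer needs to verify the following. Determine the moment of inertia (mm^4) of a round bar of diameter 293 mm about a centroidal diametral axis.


r = d / 2 = 293 / 2 = 146.5 mm
I = pi * r^4 / 4 = pi * 146.5^4 / 4
= 361776522.7 mm^4

361776522.7 mm^4


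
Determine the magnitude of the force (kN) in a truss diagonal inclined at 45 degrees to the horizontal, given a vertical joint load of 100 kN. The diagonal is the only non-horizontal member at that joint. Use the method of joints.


At the joint, only the diagonal has a vertical component, so vertical equilibrium gives:
F * sin(45) = 100
F = 100 / sin(45)
= 100 / 0.707107
= 141.42 kN

141.42 kN


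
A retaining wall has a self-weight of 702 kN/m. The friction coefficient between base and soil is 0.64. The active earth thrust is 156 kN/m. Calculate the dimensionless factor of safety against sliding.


Resisting force = mu * W = 0.64 * 702 = 449.28 kN/m
FOS = Resisting / Driving = 449.28 / 156
= 2.88 (dimensionless)

2.88 (dimensionless)


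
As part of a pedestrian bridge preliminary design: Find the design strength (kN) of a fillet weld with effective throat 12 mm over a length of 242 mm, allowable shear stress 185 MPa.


Strength = throat * length * allowable stress
= 12 * 242 * 185 N
= 537240 N
= 537.24 kN

537.24 kN


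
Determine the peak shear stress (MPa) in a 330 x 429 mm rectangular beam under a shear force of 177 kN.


A = b * h = 330 * 429 = 141570 mm^2
V = 177 kN = 177000.0 N
tau_max = 1.5 * V / A = 1.5 * 177000.0 / 141570
= 1.8754 MPa

1.8754 MPa


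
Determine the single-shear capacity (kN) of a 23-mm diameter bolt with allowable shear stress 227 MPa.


A = pi * d^2 / 4 = pi * 23^2 / 4 = 415.4756 mm^2
V = f_v * A / 1000 = 227 * 415.4756 / 1000
= 94.313 kN

94.313 kN


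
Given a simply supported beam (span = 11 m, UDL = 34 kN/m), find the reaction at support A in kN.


Total load = w * L = 34 * 11 = 374 kN
By symmetry, each reaction R = total / 2 = 374 / 2 = 187.0 kN

187.0 kN


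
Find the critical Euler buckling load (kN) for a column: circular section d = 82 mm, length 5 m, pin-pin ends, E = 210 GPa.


I = pi * d^4 / 64 = 2219347.5 mm^4
L = 5000.0 mm
P_cr = pi^2 * E * I / L^2
= 9.8696 * 210000.0 * 2219347.5 / 5000.0^2
= 183994.29 N = 183.9943 kN

183.9943 kN


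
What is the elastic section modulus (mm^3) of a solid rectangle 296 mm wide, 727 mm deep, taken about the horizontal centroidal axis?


S = b * h^2 / 6
= 296 * 727^2 / 6
= 296 * 528529 / 6
= 26074097.33 mm^3

26074097.33 mm^3


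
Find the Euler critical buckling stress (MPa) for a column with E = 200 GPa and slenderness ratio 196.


sigma_cr = pi^2 * E / lambda^2
= 9.8696 * 200000.0 / 196^2
= 9.8696 * 200000.0 / 38416
= 51.3828 MPa

51.3828 MPa


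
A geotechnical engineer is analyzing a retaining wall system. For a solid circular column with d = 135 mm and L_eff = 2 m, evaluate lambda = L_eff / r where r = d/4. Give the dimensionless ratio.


Radius of gyration r = d / 4 = 135 / 4 = 33.75 mm
L_eff = 2000.0 mm
Slenderness ratio = L / r = 2000.0 / 33.75 = 59.26 (dimensionless)

59.26 (dimensionless)


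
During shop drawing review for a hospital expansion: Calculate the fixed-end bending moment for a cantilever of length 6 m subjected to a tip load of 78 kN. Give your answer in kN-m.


For a cantilever with a point load at the free end:
M_max = P * L = 78 * 6 = 468 kN-m

468 kN-m


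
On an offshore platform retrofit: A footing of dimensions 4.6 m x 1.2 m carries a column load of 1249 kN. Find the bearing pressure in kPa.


A = 4.6 * 1.2 = 5.52 m^2
q = P / A = 1249 / 5.52
= 226.2681 kPa

226.2681 kPa


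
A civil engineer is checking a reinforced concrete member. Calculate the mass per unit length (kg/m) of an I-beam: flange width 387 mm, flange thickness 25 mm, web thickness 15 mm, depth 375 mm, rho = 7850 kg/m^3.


A_flanges = 2 * 387 * 25 = 19350 mm^2
A_web = (375 - 2 * 25) * 15 = 4875 mm^2
A_total = 19350 + 4875 = 24225 mm^2 = 0.024225 m^2
Weight = rho * A = 7850 * 0.024225 = 190.1662 kg/m

190.1662 kg/m


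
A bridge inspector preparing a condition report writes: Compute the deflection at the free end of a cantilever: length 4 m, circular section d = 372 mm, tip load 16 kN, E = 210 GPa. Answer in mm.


I = pi * d^4 / 64 = pi * 372^4 / 64 = 940029879.65 mm^4
L = 4000.0 mm, P = 16000.0 N, E = 210000.0 MPa
delta = P * L^3 / (3 * E * I)
= 16000.0 * 4000.0^3 / (3 * 210000.0 * 940029879.65)
= 1.7291 mm

1.7291 mm


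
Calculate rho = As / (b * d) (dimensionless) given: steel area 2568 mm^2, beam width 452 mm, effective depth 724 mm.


rho = As / (b * d)
= 2568 / (452 * 724)
= 2568 / 327248
= 0.007847 (dimensionless)

0.007847 (dimensionless)


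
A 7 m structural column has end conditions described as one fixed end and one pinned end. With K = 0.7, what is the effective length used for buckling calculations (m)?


L_eff = K * L
= 0.7 * 7
= 4.9 m

4.9 m


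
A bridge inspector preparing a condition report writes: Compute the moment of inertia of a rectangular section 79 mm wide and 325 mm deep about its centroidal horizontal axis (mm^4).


I = b * h^3 / 12
= 79 * 325^3 / 12
= 79 * 34328125 / 12
= 225993489.58 mm^4

225993489.58 mm^4


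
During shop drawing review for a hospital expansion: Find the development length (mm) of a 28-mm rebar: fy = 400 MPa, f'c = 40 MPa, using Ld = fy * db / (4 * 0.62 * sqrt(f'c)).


Ld = (fy * db) / (4 * 0.62 * sqrt(f'c))
= (400 * 28) / (4 * 0.62 * sqrt(40))
= 11200 / 15.6849
= 714.06 mm

714.06 mm


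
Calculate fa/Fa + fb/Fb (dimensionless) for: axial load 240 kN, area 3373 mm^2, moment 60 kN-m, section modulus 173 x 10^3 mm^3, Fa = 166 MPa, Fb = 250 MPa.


f_a = P / A = 240000.0 / 3373 = 71.1533 MPa
f_b = M / S = 60000000.0 / 173000.0 = 346.8208 MPa
Ratio = f_a / Fa + f_b / Fb
= 71.1533 / 166 + 346.8208 / 250
= 1.8159 (dimensionless)

1.8159 (dimensionless)


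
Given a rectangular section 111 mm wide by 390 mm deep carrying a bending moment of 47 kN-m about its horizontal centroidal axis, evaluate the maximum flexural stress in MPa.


I = b * h^3 / 12 = 111 * 390^3 / 12 = 548700750.0 mm^4
y = h / 2 = 390 / 2 = 195.0 mm
M = 47 kN-m = 47000000.0 N-mm
sigma = M * y / I = 47000000.0 * 195.0 / 548700750.0
= 16.7 MPa

16.7 MPa


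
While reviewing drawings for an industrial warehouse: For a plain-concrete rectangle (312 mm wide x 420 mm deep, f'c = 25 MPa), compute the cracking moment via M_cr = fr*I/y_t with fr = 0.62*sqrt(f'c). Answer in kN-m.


fr = 0.62 * sqrt(25) = 0.62 * 5.0 = 3.1 MPa
I = 312 * 420^3 / 12 = 1926288000.0 mm^4
y_t = 210.0 mm
M_cr = fr * I / y_t = 3.1 * 1926288000.0 / 210.0 N-mm
= 28.4357 kN-m

28.4357 kN-m


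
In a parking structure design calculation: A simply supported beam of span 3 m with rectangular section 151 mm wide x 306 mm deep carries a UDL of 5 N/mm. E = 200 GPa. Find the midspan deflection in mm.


I = 151 * 306^3 / 12 = 360545418.0 mm^4
L = 3000.0 mm, w = 5 N/mm, E = 200000.0 MPa
delta = 5 * w * L^4 / (384 * E * I)
= 5 * 5 * 3000.0^4 / (384 * 200000.0 * 360545418.0)
= 0.0731 mm

0.0731 mm


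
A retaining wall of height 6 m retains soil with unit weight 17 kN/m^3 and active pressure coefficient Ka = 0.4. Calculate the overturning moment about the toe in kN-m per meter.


Pa = 0.5 * Ka * gamma * H^2
= 0.5 * 0.4 * 17 * 6^2
= 122.4 kN/m
Arm = H / 3 = 6 / 3 = 2.0 m
Mo = Pa * arm = Pa * H / 3 = 122.4 * 6 / 3 = 244.8 kN-m/m

244.8 kN-m/m


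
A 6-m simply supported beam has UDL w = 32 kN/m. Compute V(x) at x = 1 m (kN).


R_A = w * L / 2 = 32 * 6 / 2 = 96.0 kN
V(x) = R_A - w * x = 96.0 - 32 * 1
= 64.0 kN

64.0 kN


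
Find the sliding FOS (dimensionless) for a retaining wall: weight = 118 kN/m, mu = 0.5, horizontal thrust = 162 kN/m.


Resisting force = mu * W = 0.5 * 118 = 59.0 kN/m
FOS = Resisting / Driving = 59.0 / 162
= 0.3642 (dimensionless)

0.3642 (dimensionless)


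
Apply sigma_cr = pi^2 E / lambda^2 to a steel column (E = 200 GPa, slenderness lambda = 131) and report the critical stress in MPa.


sigma_cr = pi^2 * E / lambda^2
= 9.8696 * 200000.0 / 131^2
= 9.8696 * 200000.0 / 17161
= 115.0237 MPa

115.0237 MPa


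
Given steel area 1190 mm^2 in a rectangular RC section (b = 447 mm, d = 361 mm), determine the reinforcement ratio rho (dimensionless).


rho = As / (b * d)
= 1190 / (447 * 361)
= 1190 / 161367
= 0.007374 (dimensionless)

0.007374 (dimensionless)


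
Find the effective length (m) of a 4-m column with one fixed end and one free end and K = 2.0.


L_eff = K * L
= 2.0 * 4
= 8.0 m

8.0 m


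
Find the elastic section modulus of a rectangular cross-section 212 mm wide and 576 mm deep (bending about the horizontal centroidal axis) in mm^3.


S = b * h^2 / 6
= 212 * 576^2 / 6
= 212 * 331776 / 6
= 11722752.0 mm^3

11722752.0 mm^3


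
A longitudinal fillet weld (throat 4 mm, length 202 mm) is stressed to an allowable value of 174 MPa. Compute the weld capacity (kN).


Strength = throat * length * allowable stress
= 4 * 202 * 174 N
= 140592 N
= 140.59 kN

140.59 kN


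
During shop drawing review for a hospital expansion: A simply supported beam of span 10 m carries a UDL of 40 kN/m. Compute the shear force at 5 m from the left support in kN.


R_A = w * L / 2 = 40 * 10 / 2 = 200.0 kN
V(x) = R_A - w * x = 200.0 - 40 * 5
= 0.0 kN

0.0 kN


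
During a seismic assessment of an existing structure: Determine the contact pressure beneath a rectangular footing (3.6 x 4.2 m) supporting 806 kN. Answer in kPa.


A = 3.6 * 4.2 = 15.12 m^2
q = P / A = 806 / 15.12
= 53.3069 kPa

53.3069 kPa


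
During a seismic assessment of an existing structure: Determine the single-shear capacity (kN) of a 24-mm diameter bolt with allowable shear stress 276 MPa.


A = pi * d^2 / 4 = pi * 24^2 / 4 = 452.3893 mm^2
V = f_v * A / 1000 = 276 * 452.3893 / 1000
= 124.8595 kN

124.8595 kN


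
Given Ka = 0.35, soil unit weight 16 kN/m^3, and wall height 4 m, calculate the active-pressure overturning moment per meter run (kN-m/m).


Pa = 0.5 * Ka * gamma * H^2
= 0.5 * 0.35 * 16 * 4^2
= 44.8 kN/m
Arm = H / 3 = 4 / 3 = 1.3333 m
Mo = Pa * arm = Pa * H / 3 = 44.8 * 4 / 3 = 59.7333 kN-m/m

59.7333 kN-m/m


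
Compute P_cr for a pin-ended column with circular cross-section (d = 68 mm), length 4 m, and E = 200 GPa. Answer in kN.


I = pi * d^4 / 64 = 1049555.84 mm^4
L = 4000.0 mm
P_cr = pi^2 * E * I / L^2
= 9.8696 * 200000.0 * 1049555.84 / 4000.0^2
= 129483.76 N = 129.4838 kN

129.4838 kN


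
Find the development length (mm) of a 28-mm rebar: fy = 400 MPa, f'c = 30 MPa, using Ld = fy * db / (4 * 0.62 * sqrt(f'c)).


Ld = (fy * db) / (4 * 0.62 * sqrt(f'c))
= (400 * 28) / (4 * 0.62 * sqrt(30))
= 11200 / 13.5835
= 824.53 mm

824.53 mm


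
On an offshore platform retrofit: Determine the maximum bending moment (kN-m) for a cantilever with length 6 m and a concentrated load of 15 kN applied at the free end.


For a cantilever with a point load at the free end:
M_max = P * L = 15 * 6 = 90 kN-m

90 kN-m


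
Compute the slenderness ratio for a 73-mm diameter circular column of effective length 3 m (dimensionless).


Radius of gyration r = d / 4 = 73 / 4 = 18.25 mm
L_eff = 3000.0 mm
Slenderness ratio = L / r = 3000.0 / 18.25 = 164.38 (dimensionless)

164.38 (dimensionless)


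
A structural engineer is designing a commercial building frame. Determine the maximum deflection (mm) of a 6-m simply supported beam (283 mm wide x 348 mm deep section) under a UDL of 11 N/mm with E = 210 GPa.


I = 283 * 348^3 / 12 = 993900528.0 mm^4
L = 6000.0 mm, w = 11 N/mm, E = 210000.0 MPa
delta = 5 * w * L^4 / (384 * E * I)
= 5 * 11 * 6000.0^4 / (384 * 210000.0 * 993900528.0)
= 0.8894 mm

0.8894 mm


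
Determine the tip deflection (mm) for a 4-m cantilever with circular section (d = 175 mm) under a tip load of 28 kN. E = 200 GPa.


I = pi * d^4 / 64 = pi * 175^4 / 64 = 46038598.4 mm^4
L = 4000.0 mm, P = 28000.0 N, E = 200000.0 MPa
delta = P * L^3 / (3 * E * I)
= 28000.0 * 4000.0^3 / (3 * 200000.0 * 46038598.4)
= 64.8731 mm

64.8731 mm
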